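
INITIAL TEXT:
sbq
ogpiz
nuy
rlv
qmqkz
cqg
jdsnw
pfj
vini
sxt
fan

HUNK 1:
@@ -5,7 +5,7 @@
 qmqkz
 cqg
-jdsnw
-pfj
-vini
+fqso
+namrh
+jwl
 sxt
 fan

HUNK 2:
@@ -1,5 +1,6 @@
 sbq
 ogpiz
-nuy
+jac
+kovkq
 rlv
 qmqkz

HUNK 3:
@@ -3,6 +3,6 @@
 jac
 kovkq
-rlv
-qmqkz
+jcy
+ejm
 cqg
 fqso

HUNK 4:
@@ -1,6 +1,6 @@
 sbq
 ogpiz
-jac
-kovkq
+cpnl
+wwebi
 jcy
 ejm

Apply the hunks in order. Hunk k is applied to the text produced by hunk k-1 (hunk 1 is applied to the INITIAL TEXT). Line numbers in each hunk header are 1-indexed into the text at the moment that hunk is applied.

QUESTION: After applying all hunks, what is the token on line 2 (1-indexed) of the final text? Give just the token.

Answer: ogpiz

Derivation:
Hunk 1: at line 5 remove [jdsnw,pfj,vini] add [fqso,namrh,jwl] -> 11 lines: sbq ogpiz nuy rlv qmqkz cqg fqso namrh jwl sxt fan
Hunk 2: at line 1 remove [nuy] add [jac,kovkq] -> 12 lines: sbq ogpiz jac kovkq rlv qmqkz cqg fqso namrh jwl sxt fan
Hunk 3: at line 3 remove [rlv,qmqkz] add [jcy,ejm] -> 12 lines: sbq ogpiz jac kovkq jcy ejm cqg fqso namrh jwl sxt fan
Hunk 4: at line 1 remove [jac,kovkq] add [cpnl,wwebi] -> 12 lines: sbq ogpiz cpnl wwebi jcy ejm cqg fqso namrh jwl sxt fan
Final line 2: ogpiz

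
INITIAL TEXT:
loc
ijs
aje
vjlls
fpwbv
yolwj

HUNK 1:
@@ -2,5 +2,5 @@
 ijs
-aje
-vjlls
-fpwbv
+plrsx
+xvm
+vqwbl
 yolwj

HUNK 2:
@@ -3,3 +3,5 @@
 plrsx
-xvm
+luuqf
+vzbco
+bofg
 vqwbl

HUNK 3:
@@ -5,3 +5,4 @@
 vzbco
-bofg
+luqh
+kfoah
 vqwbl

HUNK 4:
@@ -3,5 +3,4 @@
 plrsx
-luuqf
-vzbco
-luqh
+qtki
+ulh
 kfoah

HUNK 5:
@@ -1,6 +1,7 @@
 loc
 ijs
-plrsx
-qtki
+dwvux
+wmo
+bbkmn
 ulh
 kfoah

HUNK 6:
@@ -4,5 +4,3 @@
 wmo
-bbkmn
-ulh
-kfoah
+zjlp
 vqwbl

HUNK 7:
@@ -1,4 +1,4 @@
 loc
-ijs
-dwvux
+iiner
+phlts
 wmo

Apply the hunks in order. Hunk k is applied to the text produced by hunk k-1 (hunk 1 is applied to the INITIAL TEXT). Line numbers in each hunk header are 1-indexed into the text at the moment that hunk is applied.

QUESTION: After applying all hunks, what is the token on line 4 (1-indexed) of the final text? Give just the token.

Answer: wmo

Derivation:
Hunk 1: at line 2 remove [aje,vjlls,fpwbv] add [plrsx,xvm,vqwbl] -> 6 lines: loc ijs plrsx xvm vqwbl yolwj
Hunk 2: at line 3 remove [xvm] add [luuqf,vzbco,bofg] -> 8 lines: loc ijs plrsx luuqf vzbco bofg vqwbl yolwj
Hunk 3: at line 5 remove [bofg] add [luqh,kfoah] -> 9 lines: loc ijs plrsx luuqf vzbco luqh kfoah vqwbl yolwj
Hunk 4: at line 3 remove [luuqf,vzbco,luqh] add [qtki,ulh] -> 8 lines: loc ijs plrsx qtki ulh kfoah vqwbl yolwj
Hunk 5: at line 1 remove [plrsx,qtki] add [dwvux,wmo,bbkmn] -> 9 lines: loc ijs dwvux wmo bbkmn ulh kfoah vqwbl yolwj
Hunk 6: at line 4 remove [bbkmn,ulh,kfoah] add [zjlp] -> 7 lines: loc ijs dwvux wmo zjlp vqwbl yolwj
Hunk 7: at line 1 remove [ijs,dwvux] add [iiner,phlts] -> 7 lines: loc iiner phlts wmo zjlp vqwbl yolwj
Final line 4: wmo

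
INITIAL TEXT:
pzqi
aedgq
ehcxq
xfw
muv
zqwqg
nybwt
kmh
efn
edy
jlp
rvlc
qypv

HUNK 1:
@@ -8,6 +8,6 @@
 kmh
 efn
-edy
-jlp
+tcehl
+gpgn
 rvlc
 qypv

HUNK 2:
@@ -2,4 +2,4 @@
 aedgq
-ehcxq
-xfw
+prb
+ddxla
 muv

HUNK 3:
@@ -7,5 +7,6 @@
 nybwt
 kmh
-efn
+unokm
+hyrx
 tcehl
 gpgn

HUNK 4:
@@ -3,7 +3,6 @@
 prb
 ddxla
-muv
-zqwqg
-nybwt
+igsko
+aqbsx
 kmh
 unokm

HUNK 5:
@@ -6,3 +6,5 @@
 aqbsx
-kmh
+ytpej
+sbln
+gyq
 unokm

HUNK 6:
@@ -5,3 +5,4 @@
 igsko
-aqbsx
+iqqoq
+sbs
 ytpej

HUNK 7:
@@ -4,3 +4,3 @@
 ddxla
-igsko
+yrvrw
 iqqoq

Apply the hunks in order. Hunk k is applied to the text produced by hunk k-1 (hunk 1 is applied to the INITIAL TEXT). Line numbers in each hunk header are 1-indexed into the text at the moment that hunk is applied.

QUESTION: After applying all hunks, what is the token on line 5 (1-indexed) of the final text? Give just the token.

Hunk 1: at line 8 remove [edy,jlp] add [tcehl,gpgn] -> 13 lines: pzqi aedgq ehcxq xfw muv zqwqg nybwt kmh efn tcehl gpgn rvlc qypv
Hunk 2: at line 2 remove [ehcxq,xfw] add [prb,ddxla] -> 13 lines: pzqi aedgq prb ddxla muv zqwqg nybwt kmh efn tcehl gpgn rvlc qypv
Hunk 3: at line 7 remove [efn] add [unokm,hyrx] -> 14 lines: pzqi aedgq prb ddxla muv zqwqg nybwt kmh unokm hyrx tcehl gpgn rvlc qypv
Hunk 4: at line 3 remove [muv,zqwqg,nybwt] add [igsko,aqbsx] -> 13 lines: pzqi aedgq prb ddxla igsko aqbsx kmh unokm hyrx tcehl gpgn rvlc qypv
Hunk 5: at line 6 remove [kmh] add [ytpej,sbln,gyq] -> 15 lines: pzqi aedgq prb ddxla igsko aqbsx ytpej sbln gyq unokm hyrx tcehl gpgn rvlc qypv
Hunk 6: at line 5 remove [aqbsx] add [iqqoq,sbs] -> 16 lines: pzqi aedgq prb ddxla igsko iqqoq sbs ytpej sbln gyq unokm hyrx tcehl gpgn rvlc qypv
Hunk 7: at line 4 remove [igsko] add [yrvrw] -> 16 lines: pzqi aedgq prb ddxla yrvrw iqqoq sbs ytpej sbln gyq unokm hyrx tcehl gpgn rvlc qypv
Final line 5: yrvrw

Answer: yrvrw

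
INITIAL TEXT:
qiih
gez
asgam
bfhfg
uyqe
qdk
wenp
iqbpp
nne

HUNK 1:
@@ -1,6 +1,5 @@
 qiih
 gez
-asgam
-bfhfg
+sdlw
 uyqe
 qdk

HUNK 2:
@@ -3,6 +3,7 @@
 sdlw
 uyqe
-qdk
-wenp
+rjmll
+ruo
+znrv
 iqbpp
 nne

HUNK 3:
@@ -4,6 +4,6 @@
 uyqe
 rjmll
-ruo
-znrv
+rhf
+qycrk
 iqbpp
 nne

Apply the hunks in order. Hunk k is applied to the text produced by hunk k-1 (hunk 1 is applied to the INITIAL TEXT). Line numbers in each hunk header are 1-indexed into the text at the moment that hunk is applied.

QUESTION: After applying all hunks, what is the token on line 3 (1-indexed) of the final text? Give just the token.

Answer: sdlw

Derivation:
Hunk 1: at line 1 remove [asgam,bfhfg] add [sdlw] -> 8 lines: qiih gez sdlw uyqe qdk wenp iqbpp nne
Hunk 2: at line 3 remove [qdk,wenp] add [rjmll,ruo,znrv] -> 9 lines: qiih gez sdlw uyqe rjmll ruo znrv iqbpp nne
Hunk 3: at line 4 remove [ruo,znrv] add [rhf,qycrk] -> 9 lines: qiih gez sdlw uyqe rjmll rhf qycrk iqbpp nne
Final line 3: sdlw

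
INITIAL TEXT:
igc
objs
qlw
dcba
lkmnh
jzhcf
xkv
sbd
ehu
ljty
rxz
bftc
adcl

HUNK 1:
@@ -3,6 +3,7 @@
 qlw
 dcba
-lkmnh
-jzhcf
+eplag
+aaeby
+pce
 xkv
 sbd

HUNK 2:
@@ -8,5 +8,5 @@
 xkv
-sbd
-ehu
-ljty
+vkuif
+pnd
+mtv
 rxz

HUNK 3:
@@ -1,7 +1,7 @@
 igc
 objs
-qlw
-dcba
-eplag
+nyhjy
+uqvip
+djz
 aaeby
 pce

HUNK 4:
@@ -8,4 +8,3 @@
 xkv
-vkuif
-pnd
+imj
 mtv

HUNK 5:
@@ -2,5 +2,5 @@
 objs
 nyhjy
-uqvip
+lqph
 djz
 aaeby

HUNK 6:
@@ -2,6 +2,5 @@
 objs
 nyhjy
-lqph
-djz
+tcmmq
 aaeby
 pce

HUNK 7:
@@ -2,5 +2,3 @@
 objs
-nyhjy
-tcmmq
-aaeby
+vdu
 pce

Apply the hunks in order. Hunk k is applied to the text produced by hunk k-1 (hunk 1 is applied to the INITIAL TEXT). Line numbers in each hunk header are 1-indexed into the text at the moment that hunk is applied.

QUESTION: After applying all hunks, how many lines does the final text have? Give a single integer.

Answer: 10

Derivation:
Hunk 1: at line 3 remove [lkmnh,jzhcf] add [eplag,aaeby,pce] -> 14 lines: igc objs qlw dcba eplag aaeby pce xkv sbd ehu ljty rxz bftc adcl
Hunk 2: at line 8 remove [sbd,ehu,ljty] add [vkuif,pnd,mtv] -> 14 lines: igc objs qlw dcba eplag aaeby pce xkv vkuif pnd mtv rxz bftc adcl
Hunk 3: at line 1 remove [qlw,dcba,eplag] add [nyhjy,uqvip,djz] -> 14 lines: igc objs nyhjy uqvip djz aaeby pce xkv vkuif pnd mtv rxz bftc adcl
Hunk 4: at line 8 remove [vkuif,pnd] add [imj] -> 13 lines: igc objs nyhjy uqvip djz aaeby pce xkv imj mtv rxz bftc adcl
Hunk 5: at line 2 remove [uqvip] add [lqph] -> 13 lines: igc objs nyhjy lqph djz aaeby pce xkv imj mtv rxz bftc adcl
Hunk 6: at line 2 remove [lqph,djz] add [tcmmq] -> 12 lines: igc objs nyhjy tcmmq aaeby pce xkv imj mtv rxz bftc adcl
Hunk 7: at line 2 remove [nyhjy,tcmmq,aaeby] add [vdu] -> 10 lines: igc objs vdu pce xkv imj mtv rxz bftc adcl
Final line count: 10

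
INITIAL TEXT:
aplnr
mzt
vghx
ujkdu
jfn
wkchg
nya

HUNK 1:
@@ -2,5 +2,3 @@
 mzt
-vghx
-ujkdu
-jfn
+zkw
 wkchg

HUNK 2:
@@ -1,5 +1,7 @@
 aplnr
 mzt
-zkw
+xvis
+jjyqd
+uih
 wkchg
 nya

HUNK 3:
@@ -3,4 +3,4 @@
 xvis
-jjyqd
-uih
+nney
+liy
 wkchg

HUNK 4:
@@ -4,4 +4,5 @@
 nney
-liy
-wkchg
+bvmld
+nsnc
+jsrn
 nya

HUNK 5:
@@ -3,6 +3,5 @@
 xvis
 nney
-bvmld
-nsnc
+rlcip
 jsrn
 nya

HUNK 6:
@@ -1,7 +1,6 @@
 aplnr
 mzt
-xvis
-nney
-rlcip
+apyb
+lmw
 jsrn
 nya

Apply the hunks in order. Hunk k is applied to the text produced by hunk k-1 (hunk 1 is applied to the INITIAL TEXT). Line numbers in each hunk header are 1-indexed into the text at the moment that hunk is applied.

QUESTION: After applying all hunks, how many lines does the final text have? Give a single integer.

Hunk 1: at line 2 remove [vghx,ujkdu,jfn] add [zkw] -> 5 lines: aplnr mzt zkw wkchg nya
Hunk 2: at line 1 remove [zkw] add [xvis,jjyqd,uih] -> 7 lines: aplnr mzt xvis jjyqd uih wkchg nya
Hunk 3: at line 3 remove [jjyqd,uih] add [nney,liy] -> 7 lines: aplnr mzt xvis nney liy wkchg nya
Hunk 4: at line 4 remove [liy,wkchg] add [bvmld,nsnc,jsrn] -> 8 lines: aplnr mzt xvis nney bvmld nsnc jsrn nya
Hunk 5: at line 3 remove [bvmld,nsnc] add [rlcip] -> 7 lines: aplnr mzt xvis nney rlcip jsrn nya
Hunk 6: at line 1 remove [xvis,nney,rlcip] add [apyb,lmw] -> 6 lines: aplnr mzt apyb lmw jsrn nya
Final line count: 6

Answer: 6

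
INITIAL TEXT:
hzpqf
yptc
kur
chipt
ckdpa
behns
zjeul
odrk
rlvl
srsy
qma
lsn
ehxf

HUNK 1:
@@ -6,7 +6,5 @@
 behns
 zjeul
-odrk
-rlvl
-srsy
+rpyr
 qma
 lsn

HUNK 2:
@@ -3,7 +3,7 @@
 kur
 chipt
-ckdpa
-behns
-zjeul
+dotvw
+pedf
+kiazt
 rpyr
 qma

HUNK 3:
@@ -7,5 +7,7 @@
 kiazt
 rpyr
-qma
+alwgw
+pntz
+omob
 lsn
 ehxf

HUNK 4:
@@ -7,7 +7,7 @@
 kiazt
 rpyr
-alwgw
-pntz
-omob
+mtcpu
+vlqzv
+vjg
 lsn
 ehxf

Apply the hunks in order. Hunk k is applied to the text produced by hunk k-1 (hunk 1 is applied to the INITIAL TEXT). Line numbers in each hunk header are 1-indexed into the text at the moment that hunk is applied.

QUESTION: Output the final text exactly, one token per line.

Hunk 1: at line 6 remove [odrk,rlvl,srsy] add [rpyr] -> 11 lines: hzpqf yptc kur chipt ckdpa behns zjeul rpyr qma lsn ehxf
Hunk 2: at line 3 remove [ckdpa,behns,zjeul] add [dotvw,pedf,kiazt] -> 11 lines: hzpqf yptc kur chipt dotvw pedf kiazt rpyr qma lsn ehxf
Hunk 3: at line 7 remove [qma] add [alwgw,pntz,omob] -> 13 lines: hzpqf yptc kur chipt dotvw pedf kiazt rpyr alwgw pntz omob lsn ehxf
Hunk 4: at line 7 remove [alwgw,pntz,omob] add [mtcpu,vlqzv,vjg] -> 13 lines: hzpqf yptc kur chipt dotvw pedf kiazt rpyr mtcpu vlqzv vjg lsn ehxf

Answer: hzpqf
yptc
kur
chipt
dotvw
pedf
kiazt
rpyr
mtcpu
vlqzv
vjg
lsn
ehxf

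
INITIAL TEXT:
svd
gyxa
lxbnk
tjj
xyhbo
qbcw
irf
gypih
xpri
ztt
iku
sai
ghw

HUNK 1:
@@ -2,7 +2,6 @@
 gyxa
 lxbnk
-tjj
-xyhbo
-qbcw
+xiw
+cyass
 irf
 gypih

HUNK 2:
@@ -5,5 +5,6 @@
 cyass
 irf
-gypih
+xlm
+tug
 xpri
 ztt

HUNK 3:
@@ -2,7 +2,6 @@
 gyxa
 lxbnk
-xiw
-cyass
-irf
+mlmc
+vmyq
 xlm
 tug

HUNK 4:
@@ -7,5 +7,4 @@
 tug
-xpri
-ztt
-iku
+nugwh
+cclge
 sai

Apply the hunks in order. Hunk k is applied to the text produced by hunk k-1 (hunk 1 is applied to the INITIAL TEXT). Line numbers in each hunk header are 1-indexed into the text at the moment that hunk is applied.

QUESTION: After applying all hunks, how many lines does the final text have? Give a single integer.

Answer: 11

Derivation:
Hunk 1: at line 2 remove [tjj,xyhbo,qbcw] add [xiw,cyass] -> 12 lines: svd gyxa lxbnk xiw cyass irf gypih xpri ztt iku sai ghw
Hunk 2: at line 5 remove [gypih] add [xlm,tug] -> 13 lines: svd gyxa lxbnk xiw cyass irf xlm tug xpri ztt iku sai ghw
Hunk 3: at line 2 remove [xiw,cyass,irf] add [mlmc,vmyq] -> 12 lines: svd gyxa lxbnk mlmc vmyq xlm tug xpri ztt iku sai ghw
Hunk 4: at line 7 remove [xpri,ztt,iku] add [nugwh,cclge] -> 11 lines: svd gyxa lxbnk mlmc vmyq xlm tug nugwh cclge sai ghw
Final line count: 11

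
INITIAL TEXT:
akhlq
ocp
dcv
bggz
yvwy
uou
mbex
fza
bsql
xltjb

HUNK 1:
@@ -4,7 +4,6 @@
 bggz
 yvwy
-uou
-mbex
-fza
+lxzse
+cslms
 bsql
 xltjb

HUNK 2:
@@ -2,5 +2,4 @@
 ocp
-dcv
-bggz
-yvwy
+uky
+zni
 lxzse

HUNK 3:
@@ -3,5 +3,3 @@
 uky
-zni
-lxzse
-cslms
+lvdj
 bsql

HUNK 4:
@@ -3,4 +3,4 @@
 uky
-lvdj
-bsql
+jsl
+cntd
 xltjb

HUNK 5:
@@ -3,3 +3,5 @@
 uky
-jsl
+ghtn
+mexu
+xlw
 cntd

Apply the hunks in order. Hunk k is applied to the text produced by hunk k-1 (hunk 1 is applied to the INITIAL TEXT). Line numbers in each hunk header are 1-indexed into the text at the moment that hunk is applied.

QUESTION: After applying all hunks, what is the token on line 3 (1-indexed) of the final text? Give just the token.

Answer: uky

Derivation:
Hunk 1: at line 4 remove [uou,mbex,fza] add [lxzse,cslms] -> 9 lines: akhlq ocp dcv bggz yvwy lxzse cslms bsql xltjb
Hunk 2: at line 2 remove [dcv,bggz,yvwy] add [uky,zni] -> 8 lines: akhlq ocp uky zni lxzse cslms bsql xltjb
Hunk 3: at line 3 remove [zni,lxzse,cslms] add [lvdj] -> 6 lines: akhlq ocp uky lvdj bsql xltjb
Hunk 4: at line 3 remove [lvdj,bsql] add [jsl,cntd] -> 6 lines: akhlq ocp uky jsl cntd xltjb
Hunk 5: at line 3 remove [jsl] add [ghtn,mexu,xlw] -> 8 lines: akhlq ocp uky ghtn mexu xlw cntd xltjb
Final line 3: uky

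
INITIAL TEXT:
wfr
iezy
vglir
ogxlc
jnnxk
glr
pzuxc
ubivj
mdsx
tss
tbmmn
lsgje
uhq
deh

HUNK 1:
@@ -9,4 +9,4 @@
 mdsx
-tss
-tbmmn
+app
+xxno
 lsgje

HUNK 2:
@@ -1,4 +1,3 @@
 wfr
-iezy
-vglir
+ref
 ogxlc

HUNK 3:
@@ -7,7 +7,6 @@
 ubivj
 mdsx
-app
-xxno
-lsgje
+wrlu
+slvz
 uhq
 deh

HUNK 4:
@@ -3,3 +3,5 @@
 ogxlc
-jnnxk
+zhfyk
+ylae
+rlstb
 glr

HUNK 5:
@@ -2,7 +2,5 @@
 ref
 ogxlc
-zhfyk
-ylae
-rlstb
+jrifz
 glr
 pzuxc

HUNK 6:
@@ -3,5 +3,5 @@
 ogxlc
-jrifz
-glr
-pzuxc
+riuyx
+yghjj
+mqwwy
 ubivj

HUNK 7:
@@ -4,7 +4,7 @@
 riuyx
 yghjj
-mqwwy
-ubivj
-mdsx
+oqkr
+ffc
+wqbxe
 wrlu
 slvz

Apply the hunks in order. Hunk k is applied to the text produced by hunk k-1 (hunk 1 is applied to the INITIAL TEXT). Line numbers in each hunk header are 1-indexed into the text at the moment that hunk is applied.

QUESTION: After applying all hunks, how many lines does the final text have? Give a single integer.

Hunk 1: at line 9 remove [tss,tbmmn] add [app,xxno] -> 14 lines: wfr iezy vglir ogxlc jnnxk glr pzuxc ubivj mdsx app xxno lsgje uhq deh
Hunk 2: at line 1 remove [iezy,vglir] add [ref] -> 13 lines: wfr ref ogxlc jnnxk glr pzuxc ubivj mdsx app xxno lsgje uhq deh
Hunk 3: at line 7 remove [app,xxno,lsgje] add [wrlu,slvz] -> 12 lines: wfr ref ogxlc jnnxk glr pzuxc ubivj mdsx wrlu slvz uhq deh
Hunk 4: at line 3 remove [jnnxk] add [zhfyk,ylae,rlstb] -> 14 lines: wfr ref ogxlc zhfyk ylae rlstb glr pzuxc ubivj mdsx wrlu slvz uhq deh
Hunk 5: at line 2 remove [zhfyk,ylae,rlstb] add [jrifz] -> 12 lines: wfr ref ogxlc jrifz glr pzuxc ubivj mdsx wrlu slvz uhq deh
Hunk 6: at line 3 remove [jrifz,glr,pzuxc] add [riuyx,yghjj,mqwwy] -> 12 lines: wfr ref ogxlc riuyx yghjj mqwwy ubivj mdsx wrlu slvz uhq deh
Hunk 7: at line 4 remove [mqwwy,ubivj,mdsx] add [oqkr,ffc,wqbxe] -> 12 lines: wfr ref ogxlc riuyx yghjj oqkr ffc wqbxe wrlu slvz uhq deh
Final line count: 12

Answer: 12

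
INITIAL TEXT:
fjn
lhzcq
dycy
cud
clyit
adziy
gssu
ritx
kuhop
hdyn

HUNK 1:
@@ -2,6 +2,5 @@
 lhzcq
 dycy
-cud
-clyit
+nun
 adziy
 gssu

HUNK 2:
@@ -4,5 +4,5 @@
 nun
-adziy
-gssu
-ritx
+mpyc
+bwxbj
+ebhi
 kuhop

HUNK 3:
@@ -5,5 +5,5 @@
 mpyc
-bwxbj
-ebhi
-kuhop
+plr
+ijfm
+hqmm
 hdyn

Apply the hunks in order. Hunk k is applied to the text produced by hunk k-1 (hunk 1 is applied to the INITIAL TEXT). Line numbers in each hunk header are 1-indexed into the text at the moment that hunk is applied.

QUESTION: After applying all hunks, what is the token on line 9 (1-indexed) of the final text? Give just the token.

Answer: hdyn

Derivation:
Hunk 1: at line 2 remove [cud,clyit] add [nun] -> 9 lines: fjn lhzcq dycy nun adziy gssu ritx kuhop hdyn
Hunk 2: at line 4 remove [adziy,gssu,ritx] add [mpyc,bwxbj,ebhi] -> 9 lines: fjn lhzcq dycy nun mpyc bwxbj ebhi kuhop hdyn
Hunk 3: at line 5 remove [bwxbj,ebhi,kuhop] add [plr,ijfm,hqmm] -> 9 lines: fjn lhzcq dycy nun mpyc plr ijfm hqmm hdyn
Final line 9: hdyn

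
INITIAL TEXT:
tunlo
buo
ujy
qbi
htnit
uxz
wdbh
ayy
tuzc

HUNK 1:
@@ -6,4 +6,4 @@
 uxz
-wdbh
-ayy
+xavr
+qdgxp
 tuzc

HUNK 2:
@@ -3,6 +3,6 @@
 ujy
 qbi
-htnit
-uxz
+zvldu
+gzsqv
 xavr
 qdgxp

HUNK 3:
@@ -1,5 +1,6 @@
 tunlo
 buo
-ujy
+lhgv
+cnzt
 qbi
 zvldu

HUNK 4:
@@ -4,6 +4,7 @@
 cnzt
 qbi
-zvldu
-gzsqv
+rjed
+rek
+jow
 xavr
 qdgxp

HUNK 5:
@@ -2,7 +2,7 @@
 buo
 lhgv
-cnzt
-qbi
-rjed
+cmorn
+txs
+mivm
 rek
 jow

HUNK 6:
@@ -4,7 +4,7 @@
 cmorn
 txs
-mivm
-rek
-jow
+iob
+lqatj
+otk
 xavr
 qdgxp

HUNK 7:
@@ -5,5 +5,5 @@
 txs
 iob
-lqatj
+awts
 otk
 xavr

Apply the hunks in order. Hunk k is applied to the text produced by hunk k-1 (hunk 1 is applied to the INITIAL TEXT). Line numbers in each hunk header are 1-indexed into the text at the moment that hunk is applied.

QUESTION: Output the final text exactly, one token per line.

Hunk 1: at line 6 remove [wdbh,ayy] add [xavr,qdgxp] -> 9 lines: tunlo buo ujy qbi htnit uxz xavr qdgxp tuzc
Hunk 2: at line 3 remove [htnit,uxz] add [zvldu,gzsqv] -> 9 lines: tunlo buo ujy qbi zvldu gzsqv xavr qdgxp tuzc
Hunk 3: at line 1 remove [ujy] add [lhgv,cnzt] -> 10 lines: tunlo buo lhgv cnzt qbi zvldu gzsqv xavr qdgxp tuzc
Hunk 4: at line 4 remove [zvldu,gzsqv] add [rjed,rek,jow] -> 11 lines: tunlo buo lhgv cnzt qbi rjed rek jow xavr qdgxp tuzc
Hunk 5: at line 2 remove [cnzt,qbi,rjed] add [cmorn,txs,mivm] -> 11 lines: tunlo buo lhgv cmorn txs mivm rek jow xavr qdgxp tuzc
Hunk 6: at line 4 remove [mivm,rek,jow] add [iob,lqatj,otk] -> 11 lines: tunlo buo lhgv cmorn txs iob lqatj otk xavr qdgxp tuzc
Hunk 7: at line 5 remove [lqatj] add [awts] -> 11 lines: tunlo buo lhgv cmorn txs iob awts otk xavr qdgxp tuzc

Answer: tunlo
buo
lhgv
cmorn
txs
iob
awts
otk
xavr
qdgxp
tuzc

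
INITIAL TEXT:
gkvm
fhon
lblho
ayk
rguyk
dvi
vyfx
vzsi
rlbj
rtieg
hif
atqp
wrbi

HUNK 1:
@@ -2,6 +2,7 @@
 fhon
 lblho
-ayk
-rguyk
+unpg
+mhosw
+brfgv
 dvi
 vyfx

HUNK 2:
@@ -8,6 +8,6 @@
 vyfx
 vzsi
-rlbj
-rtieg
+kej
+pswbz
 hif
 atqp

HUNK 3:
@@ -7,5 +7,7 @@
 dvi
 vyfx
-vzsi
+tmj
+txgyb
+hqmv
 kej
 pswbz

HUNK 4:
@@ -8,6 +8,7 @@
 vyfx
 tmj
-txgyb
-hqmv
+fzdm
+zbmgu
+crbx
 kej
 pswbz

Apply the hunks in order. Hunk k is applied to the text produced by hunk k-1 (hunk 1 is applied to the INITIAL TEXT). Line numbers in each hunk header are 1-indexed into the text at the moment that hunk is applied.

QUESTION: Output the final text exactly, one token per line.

Answer: gkvm
fhon
lblho
unpg
mhosw
brfgv
dvi
vyfx
tmj
fzdm
zbmgu
crbx
kej
pswbz
hif
atqp
wrbi

Derivation:
Hunk 1: at line 2 remove [ayk,rguyk] add [unpg,mhosw,brfgv] -> 14 lines: gkvm fhon lblho unpg mhosw brfgv dvi vyfx vzsi rlbj rtieg hif atqp wrbi
Hunk 2: at line 8 remove [rlbj,rtieg] add [kej,pswbz] -> 14 lines: gkvm fhon lblho unpg mhosw brfgv dvi vyfx vzsi kej pswbz hif atqp wrbi
Hunk 3: at line 7 remove [vzsi] add [tmj,txgyb,hqmv] -> 16 lines: gkvm fhon lblho unpg mhosw brfgv dvi vyfx tmj txgyb hqmv kej pswbz hif atqp wrbi
Hunk 4: at line 8 remove [txgyb,hqmv] add [fzdm,zbmgu,crbx] -> 17 lines: gkvm fhon lblho unpg mhosw brfgv dvi vyfx tmj fzdm zbmgu crbx kej pswbz hif atqp wrbi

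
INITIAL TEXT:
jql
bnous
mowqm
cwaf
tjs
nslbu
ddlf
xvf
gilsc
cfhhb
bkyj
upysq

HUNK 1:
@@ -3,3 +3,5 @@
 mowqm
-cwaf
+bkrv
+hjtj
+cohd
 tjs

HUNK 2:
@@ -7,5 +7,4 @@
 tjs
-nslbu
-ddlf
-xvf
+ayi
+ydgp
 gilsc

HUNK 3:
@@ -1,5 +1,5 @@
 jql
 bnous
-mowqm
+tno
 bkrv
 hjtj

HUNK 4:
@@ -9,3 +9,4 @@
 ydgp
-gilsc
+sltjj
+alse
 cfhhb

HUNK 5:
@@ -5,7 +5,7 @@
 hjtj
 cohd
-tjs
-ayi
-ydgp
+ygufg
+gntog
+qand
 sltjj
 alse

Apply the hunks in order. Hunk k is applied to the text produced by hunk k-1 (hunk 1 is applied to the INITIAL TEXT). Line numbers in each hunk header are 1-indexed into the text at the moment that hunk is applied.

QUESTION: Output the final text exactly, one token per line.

Answer: jql
bnous
tno
bkrv
hjtj
cohd
ygufg
gntog
qand
sltjj
alse
cfhhb
bkyj
upysq

Derivation:
Hunk 1: at line 3 remove [cwaf] add [bkrv,hjtj,cohd] -> 14 lines: jql bnous mowqm bkrv hjtj cohd tjs nslbu ddlf xvf gilsc cfhhb bkyj upysq
Hunk 2: at line 7 remove [nslbu,ddlf,xvf] add [ayi,ydgp] -> 13 lines: jql bnous mowqm bkrv hjtj cohd tjs ayi ydgp gilsc cfhhb bkyj upysq
Hunk 3: at line 1 remove [mowqm] add [tno] -> 13 lines: jql bnous tno bkrv hjtj cohd tjs ayi ydgp gilsc cfhhb bkyj upysq
Hunk 4: at line 9 remove [gilsc] add [sltjj,alse] -> 14 lines: jql bnous tno bkrv hjtj cohd tjs ayi ydgp sltjj alse cfhhb bkyj upysq
Hunk 5: at line 5 remove [tjs,ayi,ydgp] add [ygufg,gntog,qand] -> 14 lines: jql bnous tno bkrv hjtj cohd ygufg gntog qand sltjj alse cfhhb bkyj upysq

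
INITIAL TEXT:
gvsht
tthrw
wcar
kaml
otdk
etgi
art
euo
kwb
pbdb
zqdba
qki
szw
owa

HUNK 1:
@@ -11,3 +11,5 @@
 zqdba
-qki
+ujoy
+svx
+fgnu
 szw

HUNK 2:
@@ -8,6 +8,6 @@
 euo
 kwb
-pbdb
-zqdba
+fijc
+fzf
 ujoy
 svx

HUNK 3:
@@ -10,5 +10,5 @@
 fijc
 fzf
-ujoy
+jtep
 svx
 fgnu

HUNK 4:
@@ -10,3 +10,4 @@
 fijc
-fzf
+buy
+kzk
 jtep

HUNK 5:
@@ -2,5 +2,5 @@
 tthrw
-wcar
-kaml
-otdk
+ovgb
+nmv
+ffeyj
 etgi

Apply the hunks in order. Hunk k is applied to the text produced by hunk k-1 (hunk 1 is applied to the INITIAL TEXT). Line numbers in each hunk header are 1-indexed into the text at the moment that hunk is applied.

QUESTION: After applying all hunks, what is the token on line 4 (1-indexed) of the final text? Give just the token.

Hunk 1: at line 11 remove [qki] add [ujoy,svx,fgnu] -> 16 lines: gvsht tthrw wcar kaml otdk etgi art euo kwb pbdb zqdba ujoy svx fgnu szw owa
Hunk 2: at line 8 remove [pbdb,zqdba] add [fijc,fzf] -> 16 lines: gvsht tthrw wcar kaml otdk etgi art euo kwb fijc fzf ujoy svx fgnu szw owa
Hunk 3: at line 10 remove [ujoy] add [jtep] -> 16 lines: gvsht tthrw wcar kaml otdk etgi art euo kwb fijc fzf jtep svx fgnu szw owa
Hunk 4: at line 10 remove [fzf] add [buy,kzk] -> 17 lines: gvsht tthrw wcar kaml otdk etgi art euo kwb fijc buy kzk jtep svx fgnu szw owa
Hunk 5: at line 2 remove [wcar,kaml,otdk] add [ovgb,nmv,ffeyj] -> 17 lines: gvsht tthrw ovgb nmv ffeyj etgi art euo kwb fijc buy kzk jtep svx fgnu szw owa
Final line 4: nmv

Answer: nmv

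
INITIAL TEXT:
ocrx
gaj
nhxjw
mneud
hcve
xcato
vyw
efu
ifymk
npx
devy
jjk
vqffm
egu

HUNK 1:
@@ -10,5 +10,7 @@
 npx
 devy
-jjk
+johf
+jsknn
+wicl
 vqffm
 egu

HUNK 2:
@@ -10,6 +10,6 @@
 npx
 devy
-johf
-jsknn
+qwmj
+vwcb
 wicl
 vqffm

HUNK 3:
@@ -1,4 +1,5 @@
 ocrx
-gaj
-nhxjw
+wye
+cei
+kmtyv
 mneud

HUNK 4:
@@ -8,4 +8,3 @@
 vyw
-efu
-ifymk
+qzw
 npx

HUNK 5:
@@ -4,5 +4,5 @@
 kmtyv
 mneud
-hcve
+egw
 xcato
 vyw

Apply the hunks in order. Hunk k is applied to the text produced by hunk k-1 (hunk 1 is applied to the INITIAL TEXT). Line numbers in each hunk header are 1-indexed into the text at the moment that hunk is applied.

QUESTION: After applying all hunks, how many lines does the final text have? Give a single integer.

Answer: 16

Derivation:
Hunk 1: at line 10 remove [jjk] add [johf,jsknn,wicl] -> 16 lines: ocrx gaj nhxjw mneud hcve xcato vyw efu ifymk npx devy johf jsknn wicl vqffm egu
Hunk 2: at line 10 remove [johf,jsknn] add [qwmj,vwcb] -> 16 lines: ocrx gaj nhxjw mneud hcve xcato vyw efu ifymk npx devy qwmj vwcb wicl vqffm egu
Hunk 3: at line 1 remove [gaj,nhxjw] add [wye,cei,kmtyv] -> 17 lines: ocrx wye cei kmtyv mneud hcve xcato vyw efu ifymk npx devy qwmj vwcb wicl vqffm egu
Hunk 4: at line 8 remove [efu,ifymk] add [qzw] -> 16 lines: ocrx wye cei kmtyv mneud hcve xcato vyw qzw npx devy qwmj vwcb wicl vqffm egu
Hunk 5: at line 4 remove [hcve] add [egw] -> 16 lines: ocrx wye cei kmtyv mneud egw xcato vyw qzw npx devy qwmj vwcb wicl vqffm egu
Final line count: 16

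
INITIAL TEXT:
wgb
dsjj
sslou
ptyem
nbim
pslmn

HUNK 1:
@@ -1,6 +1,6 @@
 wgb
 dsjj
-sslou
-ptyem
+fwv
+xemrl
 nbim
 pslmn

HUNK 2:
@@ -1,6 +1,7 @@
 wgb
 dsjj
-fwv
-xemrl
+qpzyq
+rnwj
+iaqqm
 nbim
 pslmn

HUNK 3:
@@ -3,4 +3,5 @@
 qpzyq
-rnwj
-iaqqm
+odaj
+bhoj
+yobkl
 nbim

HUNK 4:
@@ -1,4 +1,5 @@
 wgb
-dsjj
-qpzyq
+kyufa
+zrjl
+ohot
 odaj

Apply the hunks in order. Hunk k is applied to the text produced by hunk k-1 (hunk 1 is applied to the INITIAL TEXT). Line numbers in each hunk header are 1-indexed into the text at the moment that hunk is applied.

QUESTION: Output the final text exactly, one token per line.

Answer: wgb
kyufa
zrjl
ohot
odaj
bhoj
yobkl
nbim
pslmn

Derivation:
Hunk 1: at line 1 remove [sslou,ptyem] add [fwv,xemrl] -> 6 lines: wgb dsjj fwv xemrl nbim pslmn
Hunk 2: at line 1 remove [fwv,xemrl] add [qpzyq,rnwj,iaqqm] -> 7 lines: wgb dsjj qpzyq rnwj iaqqm nbim pslmn
Hunk 3: at line 3 remove [rnwj,iaqqm] add [odaj,bhoj,yobkl] -> 8 lines: wgb dsjj qpzyq odaj bhoj yobkl nbim pslmn
Hunk 4: at line 1 remove [dsjj,qpzyq] add [kyufa,zrjl,ohot] -> 9 lines: wgb kyufa zrjl ohot odaj bhoj yobkl nbim pslmn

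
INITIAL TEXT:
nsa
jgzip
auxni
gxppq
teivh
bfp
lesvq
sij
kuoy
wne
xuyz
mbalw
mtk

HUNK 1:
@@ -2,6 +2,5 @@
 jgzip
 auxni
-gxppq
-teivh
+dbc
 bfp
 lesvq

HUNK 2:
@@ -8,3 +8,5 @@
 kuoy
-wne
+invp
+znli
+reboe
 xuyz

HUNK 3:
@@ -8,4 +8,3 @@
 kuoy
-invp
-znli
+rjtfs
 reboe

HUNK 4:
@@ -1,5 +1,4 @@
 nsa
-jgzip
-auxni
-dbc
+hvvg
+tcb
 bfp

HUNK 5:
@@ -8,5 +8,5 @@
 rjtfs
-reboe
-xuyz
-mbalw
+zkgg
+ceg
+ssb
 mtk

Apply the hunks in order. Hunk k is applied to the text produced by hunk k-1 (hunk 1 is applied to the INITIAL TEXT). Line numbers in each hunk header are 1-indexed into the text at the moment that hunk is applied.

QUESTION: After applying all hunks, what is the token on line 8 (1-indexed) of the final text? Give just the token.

Hunk 1: at line 2 remove [gxppq,teivh] add [dbc] -> 12 lines: nsa jgzip auxni dbc bfp lesvq sij kuoy wne xuyz mbalw mtk
Hunk 2: at line 8 remove [wne] add [invp,znli,reboe] -> 14 lines: nsa jgzip auxni dbc bfp lesvq sij kuoy invp znli reboe xuyz mbalw mtk
Hunk 3: at line 8 remove [invp,znli] add [rjtfs] -> 13 lines: nsa jgzip auxni dbc bfp lesvq sij kuoy rjtfs reboe xuyz mbalw mtk
Hunk 4: at line 1 remove [jgzip,auxni,dbc] add [hvvg,tcb] -> 12 lines: nsa hvvg tcb bfp lesvq sij kuoy rjtfs reboe xuyz mbalw mtk
Hunk 5: at line 8 remove [reboe,xuyz,mbalw] add [zkgg,ceg,ssb] -> 12 lines: nsa hvvg tcb bfp lesvq sij kuoy rjtfs zkgg ceg ssb mtk
Final line 8: rjtfs

Answer: rjtfs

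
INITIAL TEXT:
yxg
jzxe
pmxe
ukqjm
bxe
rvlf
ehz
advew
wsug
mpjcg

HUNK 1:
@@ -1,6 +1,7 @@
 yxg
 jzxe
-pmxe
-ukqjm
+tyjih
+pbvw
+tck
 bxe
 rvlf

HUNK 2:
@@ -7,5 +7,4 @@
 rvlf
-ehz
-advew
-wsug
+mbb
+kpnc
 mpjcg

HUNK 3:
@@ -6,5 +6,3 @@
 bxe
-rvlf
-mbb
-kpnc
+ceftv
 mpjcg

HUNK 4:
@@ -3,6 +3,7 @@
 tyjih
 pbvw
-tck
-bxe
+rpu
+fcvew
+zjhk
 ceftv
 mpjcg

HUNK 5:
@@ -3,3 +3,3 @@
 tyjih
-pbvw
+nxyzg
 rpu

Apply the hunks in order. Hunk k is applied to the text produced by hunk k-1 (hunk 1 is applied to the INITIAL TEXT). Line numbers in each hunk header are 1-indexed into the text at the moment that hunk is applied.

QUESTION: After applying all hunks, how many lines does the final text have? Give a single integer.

Hunk 1: at line 1 remove [pmxe,ukqjm] add [tyjih,pbvw,tck] -> 11 lines: yxg jzxe tyjih pbvw tck bxe rvlf ehz advew wsug mpjcg
Hunk 2: at line 7 remove [ehz,advew,wsug] add [mbb,kpnc] -> 10 lines: yxg jzxe tyjih pbvw tck bxe rvlf mbb kpnc mpjcg
Hunk 3: at line 6 remove [rvlf,mbb,kpnc] add [ceftv] -> 8 lines: yxg jzxe tyjih pbvw tck bxe ceftv mpjcg
Hunk 4: at line 3 remove [tck,bxe] add [rpu,fcvew,zjhk] -> 9 lines: yxg jzxe tyjih pbvw rpu fcvew zjhk ceftv mpjcg
Hunk 5: at line 3 remove [pbvw] add [nxyzg] -> 9 lines: yxg jzxe tyjih nxyzg rpu fcvew zjhk ceftv mpjcg
Final line count: 9

Answer: 9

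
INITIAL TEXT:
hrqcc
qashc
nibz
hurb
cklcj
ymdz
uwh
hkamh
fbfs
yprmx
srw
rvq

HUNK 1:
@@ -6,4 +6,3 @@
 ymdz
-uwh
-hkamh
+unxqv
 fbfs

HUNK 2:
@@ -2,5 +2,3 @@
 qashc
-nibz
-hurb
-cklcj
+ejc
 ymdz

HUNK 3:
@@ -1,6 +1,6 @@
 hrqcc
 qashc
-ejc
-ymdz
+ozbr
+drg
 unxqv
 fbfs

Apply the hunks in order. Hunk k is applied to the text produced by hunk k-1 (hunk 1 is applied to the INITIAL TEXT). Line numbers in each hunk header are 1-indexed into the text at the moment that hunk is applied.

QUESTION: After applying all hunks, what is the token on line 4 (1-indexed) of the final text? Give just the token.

Answer: drg

Derivation:
Hunk 1: at line 6 remove [uwh,hkamh] add [unxqv] -> 11 lines: hrqcc qashc nibz hurb cklcj ymdz unxqv fbfs yprmx srw rvq
Hunk 2: at line 2 remove [nibz,hurb,cklcj] add [ejc] -> 9 lines: hrqcc qashc ejc ymdz unxqv fbfs yprmx srw rvq
Hunk 3: at line 1 remove [ejc,ymdz] add [ozbr,drg] -> 9 lines: hrqcc qashc ozbr drg unxqv fbfs yprmx srw rvq
Final line 4: drg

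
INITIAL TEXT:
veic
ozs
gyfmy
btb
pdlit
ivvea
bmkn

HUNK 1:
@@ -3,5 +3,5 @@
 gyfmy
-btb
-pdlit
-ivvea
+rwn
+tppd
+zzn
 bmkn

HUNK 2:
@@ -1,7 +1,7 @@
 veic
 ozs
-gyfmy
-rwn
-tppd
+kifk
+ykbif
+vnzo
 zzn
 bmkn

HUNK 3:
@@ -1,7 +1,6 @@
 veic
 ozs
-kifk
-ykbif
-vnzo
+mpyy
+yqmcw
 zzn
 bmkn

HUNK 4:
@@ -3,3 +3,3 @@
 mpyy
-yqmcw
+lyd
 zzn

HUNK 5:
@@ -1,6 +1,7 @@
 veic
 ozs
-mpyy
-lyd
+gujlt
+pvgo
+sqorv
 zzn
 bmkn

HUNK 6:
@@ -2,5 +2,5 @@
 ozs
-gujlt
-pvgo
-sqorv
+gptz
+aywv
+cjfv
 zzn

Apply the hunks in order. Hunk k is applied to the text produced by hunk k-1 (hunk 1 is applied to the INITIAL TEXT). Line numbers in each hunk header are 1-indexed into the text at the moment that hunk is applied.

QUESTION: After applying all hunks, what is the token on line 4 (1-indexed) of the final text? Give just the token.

Answer: aywv

Derivation:
Hunk 1: at line 3 remove [btb,pdlit,ivvea] add [rwn,tppd,zzn] -> 7 lines: veic ozs gyfmy rwn tppd zzn bmkn
Hunk 2: at line 1 remove [gyfmy,rwn,tppd] add [kifk,ykbif,vnzo] -> 7 lines: veic ozs kifk ykbif vnzo zzn bmkn
Hunk 3: at line 1 remove [kifk,ykbif,vnzo] add [mpyy,yqmcw] -> 6 lines: veic ozs mpyy yqmcw zzn bmkn
Hunk 4: at line 3 remove [yqmcw] add [lyd] -> 6 lines: veic ozs mpyy lyd zzn bmkn
Hunk 5: at line 1 remove [mpyy,lyd] add [gujlt,pvgo,sqorv] -> 7 lines: veic ozs gujlt pvgo sqorv zzn bmkn
Hunk 6: at line 2 remove [gujlt,pvgo,sqorv] add [gptz,aywv,cjfv] -> 7 lines: veic ozs gptz aywv cjfv zzn bmkn
Final line 4: aywv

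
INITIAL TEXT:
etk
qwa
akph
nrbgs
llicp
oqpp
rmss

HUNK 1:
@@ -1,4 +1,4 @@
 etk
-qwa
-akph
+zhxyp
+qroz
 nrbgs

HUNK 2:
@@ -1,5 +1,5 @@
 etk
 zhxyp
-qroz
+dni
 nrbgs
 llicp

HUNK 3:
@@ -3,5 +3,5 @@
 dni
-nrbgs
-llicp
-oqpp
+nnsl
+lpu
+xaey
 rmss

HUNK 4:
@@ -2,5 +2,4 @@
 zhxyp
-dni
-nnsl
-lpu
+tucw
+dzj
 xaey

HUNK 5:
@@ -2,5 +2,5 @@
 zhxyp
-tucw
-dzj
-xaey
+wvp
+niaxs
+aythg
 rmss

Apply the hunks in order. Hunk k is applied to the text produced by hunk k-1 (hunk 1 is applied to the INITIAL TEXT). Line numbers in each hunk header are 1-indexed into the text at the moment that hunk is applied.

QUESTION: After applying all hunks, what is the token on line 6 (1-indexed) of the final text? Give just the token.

Answer: rmss

Derivation:
Hunk 1: at line 1 remove [qwa,akph] add [zhxyp,qroz] -> 7 lines: etk zhxyp qroz nrbgs llicp oqpp rmss
Hunk 2: at line 1 remove [qroz] add [dni] -> 7 lines: etk zhxyp dni nrbgs llicp oqpp rmss
Hunk 3: at line 3 remove [nrbgs,llicp,oqpp] add [nnsl,lpu,xaey] -> 7 lines: etk zhxyp dni nnsl lpu xaey rmss
Hunk 4: at line 2 remove [dni,nnsl,lpu] add [tucw,dzj] -> 6 lines: etk zhxyp tucw dzj xaey rmss
Hunk 5: at line 2 remove [tucw,dzj,xaey] add [wvp,niaxs,aythg] -> 6 lines: etk zhxyp wvp niaxs aythg rmss
Final line 6: rmss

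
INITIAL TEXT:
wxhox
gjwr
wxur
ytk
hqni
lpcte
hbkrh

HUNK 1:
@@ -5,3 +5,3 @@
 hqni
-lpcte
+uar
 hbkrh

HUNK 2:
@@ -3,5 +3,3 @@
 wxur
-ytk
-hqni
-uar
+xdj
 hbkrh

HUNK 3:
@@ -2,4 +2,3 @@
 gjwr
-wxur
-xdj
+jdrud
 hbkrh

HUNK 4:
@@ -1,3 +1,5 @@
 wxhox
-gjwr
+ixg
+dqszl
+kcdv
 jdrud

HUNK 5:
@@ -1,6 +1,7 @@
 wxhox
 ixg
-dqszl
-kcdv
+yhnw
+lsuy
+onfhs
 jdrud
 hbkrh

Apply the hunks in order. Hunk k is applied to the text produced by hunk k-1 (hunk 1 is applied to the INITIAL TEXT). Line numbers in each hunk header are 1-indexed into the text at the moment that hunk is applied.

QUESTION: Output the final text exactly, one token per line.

Hunk 1: at line 5 remove [lpcte] add [uar] -> 7 lines: wxhox gjwr wxur ytk hqni uar hbkrh
Hunk 2: at line 3 remove [ytk,hqni,uar] add [xdj] -> 5 lines: wxhox gjwr wxur xdj hbkrh
Hunk 3: at line 2 remove [wxur,xdj] add [jdrud] -> 4 lines: wxhox gjwr jdrud hbkrh
Hunk 4: at line 1 remove [gjwr] add [ixg,dqszl,kcdv] -> 6 lines: wxhox ixg dqszl kcdv jdrud hbkrh
Hunk 5: at line 1 remove [dqszl,kcdv] add [yhnw,lsuy,onfhs] -> 7 lines: wxhox ixg yhnw lsuy onfhs jdrud hbkrh

Answer: wxhox
ixg
yhnw
lsuy
onfhs
jdrud
hbkrh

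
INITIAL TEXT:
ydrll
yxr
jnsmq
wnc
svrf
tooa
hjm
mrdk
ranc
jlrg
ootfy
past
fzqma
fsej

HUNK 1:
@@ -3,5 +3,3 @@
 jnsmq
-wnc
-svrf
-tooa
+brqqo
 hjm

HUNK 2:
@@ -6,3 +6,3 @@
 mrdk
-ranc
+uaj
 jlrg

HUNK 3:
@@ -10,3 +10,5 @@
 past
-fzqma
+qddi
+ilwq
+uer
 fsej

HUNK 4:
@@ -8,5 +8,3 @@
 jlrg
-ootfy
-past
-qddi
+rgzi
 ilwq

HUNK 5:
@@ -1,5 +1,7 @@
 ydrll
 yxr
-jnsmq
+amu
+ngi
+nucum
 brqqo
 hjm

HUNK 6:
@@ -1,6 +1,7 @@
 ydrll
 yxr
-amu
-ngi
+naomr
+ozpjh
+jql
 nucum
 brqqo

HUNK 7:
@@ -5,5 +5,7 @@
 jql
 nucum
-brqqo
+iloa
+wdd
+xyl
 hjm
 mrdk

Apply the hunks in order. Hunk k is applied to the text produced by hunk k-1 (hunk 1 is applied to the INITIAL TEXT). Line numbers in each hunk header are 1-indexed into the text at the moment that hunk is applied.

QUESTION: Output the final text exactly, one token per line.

Hunk 1: at line 3 remove [wnc,svrf,tooa] add [brqqo] -> 12 lines: ydrll yxr jnsmq brqqo hjm mrdk ranc jlrg ootfy past fzqma fsej
Hunk 2: at line 6 remove [ranc] add [uaj] -> 12 lines: ydrll yxr jnsmq brqqo hjm mrdk uaj jlrg ootfy past fzqma fsej
Hunk 3: at line 10 remove [fzqma] add [qddi,ilwq,uer] -> 14 lines: ydrll yxr jnsmq brqqo hjm mrdk uaj jlrg ootfy past qddi ilwq uer fsej
Hunk 4: at line 8 remove [ootfy,past,qddi] add [rgzi] -> 12 lines: ydrll yxr jnsmq brqqo hjm mrdk uaj jlrg rgzi ilwq uer fsej
Hunk 5: at line 1 remove [jnsmq] add [amu,ngi,nucum] -> 14 lines: ydrll yxr amu ngi nucum brqqo hjm mrdk uaj jlrg rgzi ilwq uer fsej
Hunk 6: at line 1 remove [amu,ngi] add [naomr,ozpjh,jql] -> 15 lines: ydrll yxr naomr ozpjh jql nucum brqqo hjm mrdk uaj jlrg rgzi ilwq uer fsej
Hunk 7: at line 5 remove [brqqo] add [iloa,wdd,xyl] -> 17 lines: ydrll yxr naomr ozpjh jql nucum iloa wdd xyl hjm mrdk uaj jlrg rgzi ilwq uer fsej

Answer: ydrll
yxr
naomr
ozpjh
jql
nucum
iloa
wdd
xyl
hjm
mrdk
uaj
jlrg
rgzi
ilwq
uer
fsej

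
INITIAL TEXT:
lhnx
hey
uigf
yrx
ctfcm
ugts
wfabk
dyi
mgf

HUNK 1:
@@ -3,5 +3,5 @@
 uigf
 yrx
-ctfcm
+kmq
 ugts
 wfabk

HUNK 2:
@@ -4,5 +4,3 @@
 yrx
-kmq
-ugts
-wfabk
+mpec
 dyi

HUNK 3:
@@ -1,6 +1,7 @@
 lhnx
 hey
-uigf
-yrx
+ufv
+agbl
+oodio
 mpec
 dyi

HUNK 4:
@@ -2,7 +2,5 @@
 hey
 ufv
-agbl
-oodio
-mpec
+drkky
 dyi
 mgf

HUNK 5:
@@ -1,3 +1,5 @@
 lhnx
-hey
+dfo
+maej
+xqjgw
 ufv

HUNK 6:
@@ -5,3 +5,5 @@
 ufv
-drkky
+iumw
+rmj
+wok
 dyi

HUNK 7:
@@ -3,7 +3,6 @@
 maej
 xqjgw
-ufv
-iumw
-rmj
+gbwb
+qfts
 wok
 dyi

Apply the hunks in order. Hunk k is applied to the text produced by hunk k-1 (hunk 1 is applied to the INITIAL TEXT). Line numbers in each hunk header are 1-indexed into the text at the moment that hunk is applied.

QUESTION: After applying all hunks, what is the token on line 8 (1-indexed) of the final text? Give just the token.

Answer: dyi

Derivation:
Hunk 1: at line 3 remove [ctfcm] add [kmq] -> 9 lines: lhnx hey uigf yrx kmq ugts wfabk dyi mgf
Hunk 2: at line 4 remove [kmq,ugts,wfabk] add [mpec] -> 7 lines: lhnx hey uigf yrx mpec dyi mgf
Hunk 3: at line 1 remove [uigf,yrx] add [ufv,agbl,oodio] -> 8 lines: lhnx hey ufv agbl oodio mpec dyi mgf
Hunk 4: at line 2 remove [agbl,oodio,mpec] add [drkky] -> 6 lines: lhnx hey ufv drkky dyi mgf
Hunk 5: at line 1 remove [hey] add [dfo,maej,xqjgw] -> 8 lines: lhnx dfo maej xqjgw ufv drkky dyi mgf
Hunk 6: at line 5 remove [drkky] add [iumw,rmj,wok] -> 10 lines: lhnx dfo maej xqjgw ufv iumw rmj wok dyi mgf
Hunk 7: at line 3 remove [ufv,iumw,rmj] add [gbwb,qfts] -> 9 lines: lhnx dfo maej xqjgw gbwb qfts wok dyi mgf
Final line 8: dyi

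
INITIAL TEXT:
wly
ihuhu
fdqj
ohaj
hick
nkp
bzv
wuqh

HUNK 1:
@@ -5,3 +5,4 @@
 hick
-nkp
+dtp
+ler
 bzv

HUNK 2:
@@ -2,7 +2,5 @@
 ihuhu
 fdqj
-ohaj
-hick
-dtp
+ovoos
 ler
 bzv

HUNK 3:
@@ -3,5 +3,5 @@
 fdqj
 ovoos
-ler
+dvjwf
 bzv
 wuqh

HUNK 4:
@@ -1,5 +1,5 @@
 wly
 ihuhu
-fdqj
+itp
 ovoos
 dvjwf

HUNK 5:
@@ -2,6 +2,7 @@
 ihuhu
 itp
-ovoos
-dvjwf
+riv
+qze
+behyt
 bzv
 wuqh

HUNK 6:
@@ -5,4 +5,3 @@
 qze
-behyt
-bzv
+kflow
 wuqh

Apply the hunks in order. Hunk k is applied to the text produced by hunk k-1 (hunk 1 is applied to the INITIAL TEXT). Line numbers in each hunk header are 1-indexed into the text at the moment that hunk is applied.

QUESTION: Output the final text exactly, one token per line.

Hunk 1: at line 5 remove [nkp] add [dtp,ler] -> 9 lines: wly ihuhu fdqj ohaj hick dtp ler bzv wuqh
Hunk 2: at line 2 remove [ohaj,hick,dtp] add [ovoos] -> 7 lines: wly ihuhu fdqj ovoos ler bzv wuqh
Hunk 3: at line 3 remove [ler] add [dvjwf] -> 7 lines: wly ihuhu fdqj ovoos dvjwf bzv wuqh
Hunk 4: at line 1 remove [fdqj] add [itp] -> 7 lines: wly ihuhu itp ovoos dvjwf bzv wuqh
Hunk 5: at line 2 remove [ovoos,dvjwf] add [riv,qze,behyt] -> 8 lines: wly ihuhu itp riv qze behyt bzv wuqh
Hunk 6: at line 5 remove [behyt,bzv] add [kflow] -> 7 lines: wly ihuhu itp riv qze kflow wuqh

Answer: wly
ihuhu
itp
riv
qze
kflow
wuqh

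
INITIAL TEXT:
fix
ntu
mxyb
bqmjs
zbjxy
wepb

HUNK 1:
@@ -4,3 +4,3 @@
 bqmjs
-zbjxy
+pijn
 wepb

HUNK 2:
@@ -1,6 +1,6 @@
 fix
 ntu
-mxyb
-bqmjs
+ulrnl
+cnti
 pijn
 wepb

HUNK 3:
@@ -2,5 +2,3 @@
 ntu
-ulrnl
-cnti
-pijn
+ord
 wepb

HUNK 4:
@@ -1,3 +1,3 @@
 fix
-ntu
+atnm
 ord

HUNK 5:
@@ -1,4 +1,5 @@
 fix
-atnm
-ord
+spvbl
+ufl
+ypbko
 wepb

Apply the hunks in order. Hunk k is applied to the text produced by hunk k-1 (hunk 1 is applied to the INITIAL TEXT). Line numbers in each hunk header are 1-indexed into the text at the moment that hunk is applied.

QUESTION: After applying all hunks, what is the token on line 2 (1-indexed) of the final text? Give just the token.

Answer: spvbl

Derivation:
Hunk 1: at line 4 remove [zbjxy] add [pijn] -> 6 lines: fix ntu mxyb bqmjs pijn wepb
Hunk 2: at line 1 remove [mxyb,bqmjs] add [ulrnl,cnti] -> 6 lines: fix ntu ulrnl cnti pijn wepb
Hunk 3: at line 2 remove [ulrnl,cnti,pijn] add [ord] -> 4 lines: fix ntu ord wepb
Hunk 4: at line 1 remove [ntu] add [atnm] -> 4 lines: fix atnm ord wepb
Hunk 5: at line 1 remove [atnm,ord] add [spvbl,ufl,ypbko] -> 5 lines: fix spvbl ufl ypbko wepb
Final line 2: spvbl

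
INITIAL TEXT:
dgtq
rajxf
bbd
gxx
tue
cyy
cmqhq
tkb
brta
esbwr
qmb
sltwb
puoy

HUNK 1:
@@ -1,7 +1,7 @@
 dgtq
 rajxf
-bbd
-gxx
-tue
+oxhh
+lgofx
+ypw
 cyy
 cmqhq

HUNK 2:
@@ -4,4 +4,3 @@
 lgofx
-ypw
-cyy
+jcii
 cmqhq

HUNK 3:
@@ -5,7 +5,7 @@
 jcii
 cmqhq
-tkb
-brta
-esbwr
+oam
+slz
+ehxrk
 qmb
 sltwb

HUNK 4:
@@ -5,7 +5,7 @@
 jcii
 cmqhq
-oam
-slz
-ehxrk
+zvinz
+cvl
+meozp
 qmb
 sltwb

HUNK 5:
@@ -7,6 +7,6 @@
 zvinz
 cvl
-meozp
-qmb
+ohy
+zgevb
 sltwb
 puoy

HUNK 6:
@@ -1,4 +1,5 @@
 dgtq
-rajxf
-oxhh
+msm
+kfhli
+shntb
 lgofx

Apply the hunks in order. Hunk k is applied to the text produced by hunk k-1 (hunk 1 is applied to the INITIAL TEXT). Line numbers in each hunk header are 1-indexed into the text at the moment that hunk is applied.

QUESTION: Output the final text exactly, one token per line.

Answer: dgtq
msm
kfhli
shntb
lgofx
jcii
cmqhq
zvinz
cvl
ohy
zgevb
sltwb
puoy

Derivation:
Hunk 1: at line 1 remove [bbd,gxx,tue] add [oxhh,lgofx,ypw] -> 13 lines: dgtq rajxf oxhh lgofx ypw cyy cmqhq tkb brta esbwr qmb sltwb puoy
Hunk 2: at line 4 remove [ypw,cyy] add [jcii] -> 12 lines: dgtq rajxf oxhh lgofx jcii cmqhq tkb brta esbwr qmb sltwb puoy
Hunk 3: at line 5 remove [tkb,brta,esbwr] add [oam,slz,ehxrk] -> 12 lines: dgtq rajxf oxhh lgofx jcii cmqhq oam slz ehxrk qmb sltwb puoy
Hunk 4: at line 5 remove [oam,slz,ehxrk] add [zvinz,cvl,meozp] -> 12 lines: dgtq rajxf oxhh lgofx jcii cmqhq zvinz cvl meozp qmb sltwb puoy
Hunk 5: at line 7 remove [meozp,qmb] add [ohy,zgevb] -> 12 lines: dgtq rajxf oxhh lgofx jcii cmqhq zvinz cvl ohy zgevb sltwb puoy
Hunk 6: at line 1 remove [rajxf,oxhh] add [msm,kfhli,shntb] -> 13 lines: dgtq msm kfhli shntb lgofx jcii cmqhq zvinz cvl ohy zgevb sltwb puoy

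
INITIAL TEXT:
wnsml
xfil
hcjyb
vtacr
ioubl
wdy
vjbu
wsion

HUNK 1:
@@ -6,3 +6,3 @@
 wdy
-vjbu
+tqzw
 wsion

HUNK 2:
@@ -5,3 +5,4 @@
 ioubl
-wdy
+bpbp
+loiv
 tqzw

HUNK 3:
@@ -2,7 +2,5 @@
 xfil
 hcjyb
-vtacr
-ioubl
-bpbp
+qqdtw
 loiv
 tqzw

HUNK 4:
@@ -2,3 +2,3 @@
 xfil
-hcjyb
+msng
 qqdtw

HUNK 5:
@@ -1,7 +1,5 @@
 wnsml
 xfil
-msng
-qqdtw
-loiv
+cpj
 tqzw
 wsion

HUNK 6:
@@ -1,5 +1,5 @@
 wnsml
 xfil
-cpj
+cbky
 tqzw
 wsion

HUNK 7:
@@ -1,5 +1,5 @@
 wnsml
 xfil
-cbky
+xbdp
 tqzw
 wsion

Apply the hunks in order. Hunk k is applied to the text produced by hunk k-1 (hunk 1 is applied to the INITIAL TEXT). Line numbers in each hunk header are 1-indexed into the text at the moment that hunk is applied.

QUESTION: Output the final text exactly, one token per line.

Hunk 1: at line 6 remove [vjbu] add [tqzw] -> 8 lines: wnsml xfil hcjyb vtacr ioubl wdy tqzw wsion
Hunk 2: at line 5 remove [wdy] add [bpbp,loiv] -> 9 lines: wnsml xfil hcjyb vtacr ioubl bpbp loiv tqzw wsion
Hunk 3: at line 2 remove [vtacr,ioubl,bpbp] add [qqdtw] -> 7 lines: wnsml xfil hcjyb qqdtw loiv tqzw wsion
Hunk 4: at line 2 remove [hcjyb] add [msng] -> 7 lines: wnsml xfil msng qqdtw loiv tqzw wsion
Hunk 5: at line 1 remove [msng,qqdtw,loiv] add [cpj] -> 5 lines: wnsml xfil cpj tqzw wsion
Hunk 6: at line 1 remove [cpj] add [cbky] -> 5 lines: wnsml xfil cbky tqzw wsion
Hunk 7: at line 1 remove [cbky] add [xbdp] -> 5 lines: wnsml xfil xbdp tqzw wsion

Answer: wnsml
xfil
xbdp
tqzw
wsion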